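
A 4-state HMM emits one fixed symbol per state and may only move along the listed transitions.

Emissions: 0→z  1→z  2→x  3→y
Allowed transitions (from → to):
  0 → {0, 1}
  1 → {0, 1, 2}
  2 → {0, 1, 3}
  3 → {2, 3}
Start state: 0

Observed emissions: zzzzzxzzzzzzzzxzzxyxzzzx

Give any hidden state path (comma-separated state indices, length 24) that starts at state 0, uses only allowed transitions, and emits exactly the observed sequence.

  0: obs=z cand={0,1} pick 0 [start]
  1: obs=z cand={0,1} pick 0 [0->0 ok]
  2: obs=z cand={0,1} pick 0 [0->0 ok]
  3: obs=z cand={0,1} pick 1 [0->1 ok]
  4: obs=z cand={0,1} pick 1 [1->1 ok]
  5: obs=x cand={2} pick 2 [1->2 ok]
  6: obs=z cand={0,1} pick 0 [2->0 ok]
  7: obs=z cand={0,1} pick 0 [0->0 ok]
  8: obs=z cand={0,1} pick 0 [0->0 ok]
  9: obs=z cand={0,1} pick 1 [0->1 ok]
  10: obs=z cand={0,1} pick 0 [1->0 ok]
  11: obs=z cand={0,1} pick 0 [0->0 ok]
  12: obs=z cand={0,1} pick 1 [0->1 ok]
  13: obs=z cand={0,1} pick 1 [1->1 ok]
  14: obs=x cand={2} pick 2 [1->2 ok]
  15: obs=z cand={0,1} pick 1 [2->1 ok]
  16: obs=z cand={0,1} pick 1 [1->1 ok]
  17: obs=x cand={2} pick 2 [1->2 ok]
  18: obs=y cand={3} pick 3 [2->3 ok]
  19: obs=x cand={2} pick 2 [3->2 ok]
  20: obs=z cand={0,1} pick 0 [2->0 ok]
  21: obs=z cand={0,1} pick 1 [0->1 ok]
  22: obs=z cand={0,1} pick 1 [1->1 ok]
  23: obs=x cand={2} pick 2 [1->2 ok]

0,0,0,1,1,2,0,0,0,1,0,0,1,1,2,1,1,2,3,2,0,1,1,2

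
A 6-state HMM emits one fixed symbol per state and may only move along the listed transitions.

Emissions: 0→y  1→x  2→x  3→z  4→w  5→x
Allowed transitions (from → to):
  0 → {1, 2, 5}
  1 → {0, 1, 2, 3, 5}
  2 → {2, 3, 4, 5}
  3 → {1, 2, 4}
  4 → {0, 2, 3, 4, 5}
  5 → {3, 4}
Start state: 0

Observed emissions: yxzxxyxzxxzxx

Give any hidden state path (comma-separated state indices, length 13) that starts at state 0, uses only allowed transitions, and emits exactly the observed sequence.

  pos 0: y in {0}, choose 0; start
  pos 1: x in {1,2,5}, choose 2; 0->2 ok
  pos 2: z in {3}, choose 3; 2->3 ok
  pos 3: x in {1,2,5}, choose 1; 3->1 ok
  pos 4: x in {1,2,5}, choose 1; 1->1 ok
  pos 5: y in {0}, choose 0; 1->0 ok
  pos 6: x in {1,2,5}, choose 2; 0->2 ok
  pos 7: z in {3}, choose 3; 2->3 ok
  pos 8: x in {1,2,5}, choose 1; 3->1 ok
  pos 9: x in {1,2,5}, choose 5; 1->5 ok
  pos 10: z in {3}, choose 3; 5->3 ok
  pos 11: x in {1,2,5}, choose 2; 3->2 ok
  pos 12: x in {1,2,5}, choose 5; 2->5 ok

0,2,3,1,1,0,2,3,1,5,3,2,5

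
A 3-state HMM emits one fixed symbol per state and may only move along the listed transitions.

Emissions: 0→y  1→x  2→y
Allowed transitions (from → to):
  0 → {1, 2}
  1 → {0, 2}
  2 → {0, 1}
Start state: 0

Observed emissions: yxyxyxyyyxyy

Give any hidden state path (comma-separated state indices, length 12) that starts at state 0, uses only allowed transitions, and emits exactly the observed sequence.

  pos 0: y in {0,2}, choose 0; start
  pos 1: x in {1}, choose 1; 0->1 ok
  pos 2: y in {0,2}, choose 0; 1->0 ok
  pos 3: x in {1}, choose 1; 0->1 ok
  pos 4: y in {0,2}, choose 0; 1->0 ok
  pos 5: x in {1}, choose 1; 0->1 ok
  pos 6: y in {0,2}, choose 0; 1->0 ok
  pos 7: y in {0,2}, choose 2; 0->2 ok
  pos 8: y in {0,2}, choose 0; 2->0 ok
  pos 9: x in {1}, choose 1; 0->1 ok
  pos 10: y in {0,2}, choose 2; 1->2 ok
  pos 11: y in {0,2}, choose 0; 2->0 ok

0,1,0,1,0,1,0,2,0,1,2,0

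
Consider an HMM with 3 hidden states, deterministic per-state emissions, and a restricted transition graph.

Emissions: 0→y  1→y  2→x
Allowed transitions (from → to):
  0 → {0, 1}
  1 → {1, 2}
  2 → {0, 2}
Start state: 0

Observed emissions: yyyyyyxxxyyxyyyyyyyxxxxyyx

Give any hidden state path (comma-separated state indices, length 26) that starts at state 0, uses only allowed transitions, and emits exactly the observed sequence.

  [0] y  {0,1}  => 0  start
  [1] y  {0,1}  => 0  0->0 ok
  [2] y  {0,1}  => 0  0->0 ok
  [3] y  {0,1}  => 0  0->0 ok
  [4] y  {0,1}  => 0  0->0 ok
  [5] y  {0,1}  => 1  0->1 ok
  [6] x  {2}  => 2  1->2 ok
  [7] x  {2}  => 2  2->2 ok
  [8] x  {2}  => 2  2->2 ok
  [9] y  {0,1}  => 0  2->0 ok
  [10] y  {0,1}  => 1  0->1 ok
  [11] x  {2}  => 2  1->2 ok
  [12] y  {0,1}  => 0  2->0 ok
  [13] y  {0,1}  => 0  0->0 ok
  [14] y  {0,1}  => 0  0->0 ok
  [15] y  {0,1}  => 0  0->0 ok
  [16] y  {0,1}  => 1  0->1 ok
  [17] y  {0,1}  => 1  1->1 ok
  [18] y  {0,1}  => 1  1->1 ok
  [19] x  {2}  => 2  1->2 ok
  [20] x  {2}  => 2  2->2 ok
  [21] x  {2}  => 2  2->2 ok
  [22] x  {2}  => 2  2->2 ok
  [23] y  {0,1}  => 0  2->0 ok
  [24] y  {0,1}  => 1  0->1 ok
  [25] x  {2}  => 2  1->2 ok

0,0,0,0,0,1,2,2,2,0,1,2,0,0,0,0,1,1,1,2,2,2,2,0,1,2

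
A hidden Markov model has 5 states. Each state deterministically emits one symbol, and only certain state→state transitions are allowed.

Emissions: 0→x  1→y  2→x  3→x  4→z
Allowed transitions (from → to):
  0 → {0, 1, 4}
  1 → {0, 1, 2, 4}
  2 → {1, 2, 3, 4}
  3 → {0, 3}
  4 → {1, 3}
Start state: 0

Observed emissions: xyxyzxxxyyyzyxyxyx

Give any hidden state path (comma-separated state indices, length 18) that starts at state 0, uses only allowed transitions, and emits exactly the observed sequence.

0,1,0,1,4,3,3,0,1,1,1,4,1,2,1,0,1,0

  [0] x  {0,2,3}  => 0  start
  [1] y  {1}  => 1  0->1 ok
  [2] x  {0,2,3}  => 0  1->0 ok
  [3] y  {1}  => 1  0->1 ok
  [4] z  {4}  => 4  1->4 ok
  [5] x  {0,2,3}  => 3  4->3 ok
  [6] x  {0,2,3}  => 3  3->3 ok
  [7] x  {0,2,3}  => 0  3->0 ok
  [8] y  {1}  => 1  0->1 ok
  [9] y  {1}  => 1  1->1 ok
  [10] y  {1}  => 1  1->1 ok
  [11] z  {4}  => 4  1->4 ok
  [12] y  {1}  => 1  4->1 ok
  [13] x  {0,2,3}  => 2  1->2 ok
  [14] y  {1}  => 1  2->1 ok
  [15] x  {0,2,3}  => 0  1->0 ok
  [16] y  {1}  => 1  0->1 ok
  [17] x  {0,2,3}  => 0  1->0 ok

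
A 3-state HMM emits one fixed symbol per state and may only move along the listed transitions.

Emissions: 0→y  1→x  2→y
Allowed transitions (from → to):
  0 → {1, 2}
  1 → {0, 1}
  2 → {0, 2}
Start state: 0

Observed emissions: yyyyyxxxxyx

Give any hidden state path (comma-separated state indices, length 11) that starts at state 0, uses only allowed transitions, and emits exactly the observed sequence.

  0: obs=y cand={0,2} pick 0 [start]
  1: obs=y cand={0,2} pick 2 [0->2 ok]
  2: obs=y cand={0,2} pick 2 [2->2 ok]
  3: obs=y cand={0,2} pick 2 [2->2 ok]
  4: obs=y cand={0,2} pick 0 [2->0 ok]
  5: obs=x cand={1} pick 1 [0->1 ok]
  6: obs=x cand={1} pick 1 [1->1 ok]
  7: obs=x cand={1} pick 1 [1->1 ok]
  8: obs=x cand={1} pick 1 [1->1 ok]
  9: obs=y cand={0,2} pick 0 [1->0 ok]
  10: obs=x cand={1} pick 1 [0->1 ok]

0,2,2,2,0,1,1,1,1,0,1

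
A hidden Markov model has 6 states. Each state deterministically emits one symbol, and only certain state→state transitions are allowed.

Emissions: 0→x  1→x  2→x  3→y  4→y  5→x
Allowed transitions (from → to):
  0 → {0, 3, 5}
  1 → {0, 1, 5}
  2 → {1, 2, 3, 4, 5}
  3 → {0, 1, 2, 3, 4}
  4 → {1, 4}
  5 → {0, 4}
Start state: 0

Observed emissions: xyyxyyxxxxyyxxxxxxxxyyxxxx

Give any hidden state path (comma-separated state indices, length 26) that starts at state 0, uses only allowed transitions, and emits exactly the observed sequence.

0,3,3,2,3,4,1,1,5,0,3,3,0,0,0,5,0,5,0,0,3,3,1,0,0,5

  0: obs=x cand={0,1,2,5} pick 0 [start]
  1: obs=y cand={3,4} pick 3 [0->3 ok]
  2: obs=y cand={3,4} pick 3 [3->3 ok]
  3: obs=x cand={0,1,2,5} pick 2 [3->2 ok]
  4: obs=y cand={3,4} pick 3 [2->3 ok]
  5: obs=y cand={3,4} pick 4 [3->4 ok]
  6: obs=x cand={0,1,2,5} pick 1 [4->1 ok]
  7: obs=x cand={0,1,2,5} pick 1 [1->1 ok]
  8: obs=x cand={0,1,2,5} pick 5 [1->5 ok]
  9: obs=x cand={0,1,2,5} pick 0 [5->0 ok]
  10: obs=y cand={3,4} pick 3 [0->3 ok]
  11: obs=y cand={3,4} pick 3 [3->3 ok]
  12: obs=x cand={0,1,2,5} pick 0 [3->0 ok]
  13: obs=x cand={0,1,2,5} pick 0 [0->0 ok]
  14: obs=x cand={0,1,2,5} pick 0 [0->0 ok]
  15: obs=x cand={0,1,2,5} pick 5 [0->5 ok]
  16: obs=x cand={0,1,2,5} pick 0 [5->0 ok]
  17: obs=x cand={0,1,2,5} pick 5 [0->5 ok]
  18: obs=x cand={0,1,2,5} pick 0 [5->0 ok]
  19: obs=x cand={0,1,2,5} pick 0 [0->0 ok]
  20: obs=y cand={3,4} pick 3 [0->3 ok]
  21: obs=y cand={3,4} pick 3 [3->3 ok]
  22: obs=x cand={0,1,2,5} pick 1 [3->1 ok]
  23: obs=x cand={0,1,2,5} pick 0 [1->0 ok]
  24: obs=x cand={0,1,2,5} pick 0 [0->0 ok]
  25: obs=x cand={0,1,2,5} pick 5 [0->5 ok]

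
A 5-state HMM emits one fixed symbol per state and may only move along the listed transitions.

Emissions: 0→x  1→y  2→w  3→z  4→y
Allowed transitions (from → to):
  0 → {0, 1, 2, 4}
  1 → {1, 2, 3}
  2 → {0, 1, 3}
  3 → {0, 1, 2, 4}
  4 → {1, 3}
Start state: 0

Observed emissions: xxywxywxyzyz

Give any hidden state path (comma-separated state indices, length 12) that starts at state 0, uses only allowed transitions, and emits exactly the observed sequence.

  [0] x  {0}  => 0  start
  [1] x  {0}  => 0  0->0 ok
  [2] y  {1,4}  => 1  0->1 ok
  [3] w  {2}  => 2  1->2 ok
  [4] x  {0}  => 0  2->0 ok
  [5] y  {1,4}  => 1  0->1 ok
  [6] w  {2}  => 2  1->2 ok
  [7] x  {0}  => 0  2->0 ok
  [8] y  {1,4}  => 1  0->1 ok
  [9] z  {3}  => 3  1->3 ok
  [10] y  {1,4}  => 1  3->1 ok
  [11] z  {3}  => 3  1->3 ok

0,0,1,2,0,1,2,0,1,3,1,3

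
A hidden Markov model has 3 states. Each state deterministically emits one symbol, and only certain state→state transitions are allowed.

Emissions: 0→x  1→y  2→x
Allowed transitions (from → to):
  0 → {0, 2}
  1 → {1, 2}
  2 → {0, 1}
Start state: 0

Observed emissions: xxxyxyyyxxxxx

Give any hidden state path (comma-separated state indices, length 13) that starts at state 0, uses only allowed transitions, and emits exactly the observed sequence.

  pos 0: x in {0,2}, choose 0; start
  pos 1: x in {0,2}, choose 0; 0->0 ok
  pos 2: x in {0,2}, choose 2; 0->2 ok
  pos 3: y in {1}, choose 1; 2->1 ok
  pos 4: x in {0,2}, choose 2; 1->2 ok
  pos 5: y in {1}, choose 1; 2->1 ok
  pos 6: y in {1}, choose 1; 1->1 ok
  pos 7: y in {1}, choose 1; 1->1 ok
  pos 8: x in {0,2}, choose 2; 1->2 ok
  pos 9: x in {0,2}, choose 0; 2->0 ok
  pos 10: x in {0,2}, choose 2; 0->2 ok
  pos 11: x in {0,2}, choose 0; 2->0 ok
  pos 12: x in {0,2}, choose 2; 0->2 ok

0,0,2,1,2,1,1,1,2,0,2,0,2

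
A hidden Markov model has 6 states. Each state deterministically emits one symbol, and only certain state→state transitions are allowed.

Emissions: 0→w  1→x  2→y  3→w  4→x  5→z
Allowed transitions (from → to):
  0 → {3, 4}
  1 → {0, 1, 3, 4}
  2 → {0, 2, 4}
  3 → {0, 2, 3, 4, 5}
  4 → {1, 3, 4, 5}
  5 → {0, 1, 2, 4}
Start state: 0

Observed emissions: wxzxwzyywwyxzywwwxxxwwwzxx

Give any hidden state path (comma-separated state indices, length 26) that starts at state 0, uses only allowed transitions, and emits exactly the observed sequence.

0,4,5,1,3,5,2,2,0,3,2,4,5,2,0,3,3,4,1,4,3,0,3,5,4,4

  0: obs=w cand={0,3} pick 0 [start]
  1: obs=x cand={1,4} pick 4 [0->4 ok]
  2: obs=z cand={5} pick 5 [4->5 ok]
  3: obs=x cand={1,4} pick 1 [5->1 ok]
  4: obs=w cand={0,3} pick 3 [1->3 ok]
  5: obs=z cand={5} pick 5 [3->5 ok]
  6: obs=y cand={2} pick 2 [5->2 ok]
  7: obs=y cand={2} pick 2 [2->2 ok]
  8: obs=w cand={0,3} pick 0 [2->0 ok]
  9: obs=w cand={0,3} pick 3 [0->3 ok]
  10: obs=y cand={2} pick 2 [3->2 ok]
  11: obs=x cand={1,4} pick 4 [2->4 ok]
  12: obs=z cand={5} pick 5 [4->5 ok]
  13: obs=y cand={2} pick 2 [5->2 ok]
  14: obs=w cand={0,3} pick 0 [2->0 ok]
  15: obs=w cand={0,3} pick 3 [0->3 ok]
  16: obs=w cand={0,3} pick 3 [3->3 ok]
  17: obs=x cand={1,4} pick 4 [3->4 ok]
  18: obs=x cand={1,4} pick 1 [4->1 ok]
  19: obs=x cand={1,4} pick 4 [1->4 ok]
  20: obs=w cand={0,3} pick 3 [4->3 ok]
  21: obs=w cand={0,3} pick 0 [3->0 ok]
  22: obs=w cand={0,3} pick 3 [0->3 ok]
  23: obs=z cand={5} pick 5 [3->5 ok]
  24: obs=x cand={1,4} pick 4 [5->4 ok]
  25: obs=x cand={1,4} pick 4 [4->4 ok]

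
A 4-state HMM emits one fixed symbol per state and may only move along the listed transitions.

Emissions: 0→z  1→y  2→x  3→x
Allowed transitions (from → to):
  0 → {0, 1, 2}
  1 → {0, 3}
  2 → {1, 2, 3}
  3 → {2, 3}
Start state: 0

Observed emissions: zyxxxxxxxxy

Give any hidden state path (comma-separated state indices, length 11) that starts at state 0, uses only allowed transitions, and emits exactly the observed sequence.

  0: obs=z cand={0} pick 0 [start]
  1: obs=y cand={1} pick 1 [0->1 ok]
  2: obs=x cand={2,3} pick 3 [1->3 ok]
  3: obs=x cand={2,3} pick 2 [3->2 ok]
  4: obs=x cand={2,3} pick 3 [2->3 ok]
  5: obs=x cand={2,3} pick 2 [3->2 ok]
  6: obs=x cand={2,3} pick 3 [2->3 ok]
  7: obs=x cand={2,3} pick 3 [3->3 ok]
  8: obs=x cand={2,3} pick 3 [3->3 ok]
  9: obs=x cand={2,3} pick 2 [3->2 ok]
  10: obs=y cand={1} pick 1 [2->1 ok]

0,1,3,2,3,2,3,3,3,2,1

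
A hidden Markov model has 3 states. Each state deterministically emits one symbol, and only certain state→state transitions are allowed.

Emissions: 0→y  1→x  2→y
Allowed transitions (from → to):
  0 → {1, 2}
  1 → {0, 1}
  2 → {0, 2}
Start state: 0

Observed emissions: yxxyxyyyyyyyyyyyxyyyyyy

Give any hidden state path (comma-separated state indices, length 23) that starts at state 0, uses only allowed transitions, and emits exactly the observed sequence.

0,1,1,0,1,0,2,2,2,2,2,0,2,0,2,0,1,0,2,0,2,2,0

  t0 'y' -> {0,2}, take 0 (start)
  t1 'x' -> {1}, take 1 (0->1 ok)
  t2 'x' -> {1}, take 1 (1->1 ok)
  t3 'y' -> {0,2}, take 0 (1->0 ok)
  t4 'x' -> {1}, take 1 (0->1 ok)
  t5 'y' -> {0,2}, take 0 (1->0 ok)
  t6 'y' -> {0,2}, take 2 (0->2 ok)
  t7 'y' -> {0,2}, take 2 (2->2 ok)
  t8 'y' -> {0,2}, take 2 (2->2 ok)
  t9 'y' -> {0,2}, take 2 (2->2 ok)
  t10 'y' -> {0,2}, take 2 (2->2 ok)
  t11 'y' -> {0,2}, take 0 (2->0 ok)
  t12 'y' -> {0,2}, take 2 (0->2 ok)
  t13 'y' -> {0,2}, take 0 (2->0 ok)
  t14 'y' -> {0,2}, take 2 (0->2 ok)
  t15 'y' -> {0,2}, take 0 (2->0 ok)
  t16 'x' -> {1}, take 1 (0->1 ok)
  t17 'y' -> {0,2}, take 0 (1->0 ok)
  t18 'y' -> {0,2}, take 2 (0->2 ok)
  t19 'y' -> {0,2}, take 0 (2->0 ok)
  t20 'y' -> {0,2}, take 2 (0->2 ok)
  t21 'y' -> {0,2}, take 2 (2->2 ok)
  t22 'y' -> {0,2}, take 0 (2->0 ok)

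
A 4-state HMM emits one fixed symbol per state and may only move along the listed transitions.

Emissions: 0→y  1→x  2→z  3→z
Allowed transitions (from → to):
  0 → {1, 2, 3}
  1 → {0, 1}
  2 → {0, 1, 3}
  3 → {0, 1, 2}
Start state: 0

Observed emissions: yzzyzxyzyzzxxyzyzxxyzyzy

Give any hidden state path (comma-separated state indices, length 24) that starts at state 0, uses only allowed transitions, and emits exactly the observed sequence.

  [0] y  {0}  => 0  start
  [1] z  {2,3}  => 2  0->2 ok
  [2] z  {2,3}  => 3  2->3 ok
  [3] y  {0}  => 0  3->0 ok
  [4] z  {2,3}  => 2  0->2 ok
  [5] x  {1}  => 1  2->1 ok
  [6] y  {0}  => 0  1->0 ok
  [7] z  {2,3}  => 3  0->3 ok
  [8] y  {0}  => 0  3->0 ok
  [9] z  {2,3}  => 2  0->2 ok
  [10] z  {2,3}  => 3  2->3 ok
  [11] x  {1}  => 1  3->1 ok
  [12] x  {1}  => 1  1->1 ok
  [13] y  {0}  => 0  1->0 ok
  [14] z  {2,3}  => 3  0->3 ok
  [15] y  {0}  => 0  3->0 ok
  [16] z  {2,3}  => 2  0->2 ok
  [17] x  {1}  => 1  2->1 ok
  [18] x  {1}  => 1  1->1 ok
  [19] y  {0}  => 0  1->0 ok
  [20] z  {2,3}  => 2  0->2 ok
  [21] y  {0}  => 0  2->0 ok
  [22] z  {2,3}  => 3  0->3 ok
  [23] y  {0}  => 0  3->0 ok

0,2,3,0,2,1,0,3,0,2,3,1,1,0,3,0,2,1,1,0,2,0,3,0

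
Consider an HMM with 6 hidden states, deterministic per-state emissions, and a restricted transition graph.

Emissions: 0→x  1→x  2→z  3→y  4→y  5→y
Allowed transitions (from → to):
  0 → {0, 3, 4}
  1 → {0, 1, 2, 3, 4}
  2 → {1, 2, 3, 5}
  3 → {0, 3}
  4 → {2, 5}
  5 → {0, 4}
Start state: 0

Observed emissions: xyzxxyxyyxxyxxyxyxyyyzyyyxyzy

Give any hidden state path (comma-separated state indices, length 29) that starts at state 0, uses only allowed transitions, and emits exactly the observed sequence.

  t0 'x' -> {0,1}, take 0 (start)
  t1 'y' -> {3,4,5}, take 4 (0->4 ok)
  t2 'z' -> {2}, take 2 (4->2 ok)
  t3 'x' -> {0,1}, take 1 (2->1 ok)
  t4 'x' -> {0,1}, take 0 (1->0 ok)
  t5 'y' -> {3,4,5}, take 3 (0->3 ok)
  t6 'x' -> {0,1}, take 0 (3->0 ok)
  t7 'y' -> {3,4,5}, take 4 (0->4 ok)
  t8 'y' -> {3,4,5}, take 5 (4->5 ok)
  t9 'x' -> {0,1}, take 0 (5->0 ok)
  t10 'x' -> {0,1}, take 0 (0->0 ok)
  t11 'y' -> {3,4,5}, take 3 (0->3 ok)
  t12 'x' -> {0,1}, take 0 (3->0 ok)
  t13 'x' -> {0,1}, take 0 (0->0 ok)
  t14 'y' -> {3,4,5}, take 3 (0->3 ok)
  t15 'x' -> {0,1}, take 0 (3->0 ok)
  t16 'y' -> {3,4,5}, take 3 (0->3 ok)
  t17 'x' -> {0,1}, take 0 (3->0 ok)
  t18 'y' -> {3,4,5}, take 4 (0->4 ok)
  t19 'y' -> {3,4,5}, take 5 (4->5 ok)
  t20 'y' -> {3,4,5}, take 4 (5->4 ok)
  t21 'z' -> {2}, take 2 (4->2 ok)
  t22 'y' -> {3,4,5}, take 3 (2->3 ok)
  t23 'y' -> {3,4,5}, take 3 (3->3 ok)
  t24 'y' -> {3,4,5}, take 3 (3->3 ok)
  t25 'x' -> {0,1}, take 0 (3->0 ok)
  t26 'y' -> {3,4,5}, take 4 (0->4 ok)
  t27 'z' -> {2}, take 2 (4->2 ok)
  t28 'y' -> {3,4,5}, take 3 (2->3 ok)

0,4,2,1,0,3,0,4,5,0,0,3,0,0,3,0,3,0,4,5,4,2,3,3,3,0,4,2,3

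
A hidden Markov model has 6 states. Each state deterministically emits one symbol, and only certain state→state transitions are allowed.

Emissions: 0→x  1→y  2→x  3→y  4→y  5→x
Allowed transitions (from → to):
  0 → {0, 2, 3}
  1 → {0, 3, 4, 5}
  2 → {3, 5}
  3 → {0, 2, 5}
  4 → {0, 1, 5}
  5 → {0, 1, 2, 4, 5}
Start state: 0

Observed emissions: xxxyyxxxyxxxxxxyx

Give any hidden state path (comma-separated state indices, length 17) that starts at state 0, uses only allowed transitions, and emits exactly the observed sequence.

  0: obs=x cand={0,2,5} pick 0 [start]
  1: obs=x cand={0,2,5} pick 2 [0->2 ok]
  2: obs=x cand={0,2,5} pick 5 [2->5 ok]
  3: obs=y cand={1,3,4} pick 4 [5->4 ok]
  4: obs=y cand={1,3,4} pick 1 [4->1 ok]
  5: obs=x cand={0,2,5} pick 0 [1->0 ok]
  6: obs=x cand={0,2,5} pick 0 [0->0 ok]
  7: obs=x cand={0,2,5} pick 0 [0->0 ok]
  8: obs=y cand={1,3,4} pick 3 [0->3 ok]
  9: obs=x cand={0,2,5} pick 5 [3->5 ok]
  10: obs=x cand={0,2,5} pick 5 [5->5 ok]
  11: obs=x cand={0,2,5} pick 0 [5->0 ok]
  12: obs=x cand={0,2,5} pick 0 [0->0 ok]
  13: obs=x cand={0,2,5} pick 2 [0->2 ok]
  14: obs=x cand={0,2,5} pick 5 [2->5 ok]
  15: obs=y cand={1,3,4} pick 4 [5->4 ok]
  16: obs=x cand={0,2,5} pick 0 [4->0 ok]

0,2,5,4,1,0,0,0,3,5,5,0,0,2,5,4,0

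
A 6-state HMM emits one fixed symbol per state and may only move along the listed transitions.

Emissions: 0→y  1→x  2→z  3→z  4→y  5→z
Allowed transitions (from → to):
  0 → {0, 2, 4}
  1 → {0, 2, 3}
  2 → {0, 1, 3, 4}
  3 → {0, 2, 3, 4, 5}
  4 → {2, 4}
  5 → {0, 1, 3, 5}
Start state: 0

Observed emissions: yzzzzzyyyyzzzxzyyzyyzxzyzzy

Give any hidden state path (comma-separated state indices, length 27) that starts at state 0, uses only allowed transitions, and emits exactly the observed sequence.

  pos 0: y in {0,4}, choose 0; start
  pos 1: z in {2,3,5}, choose 2; 0->2 ok
  pos 2: z in {2,3,5}, choose 3; 2->3 ok
  pos 3: z in {2,3,5}, choose 5; 3->5 ok
  pos 4: z in {2,3,5}, choose 5; 5->5 ok
  pos 5: z in {2,3,5}, choose 3; 5->3 ok
  pos 6: y in {0,4}, choose 0; 3->0 ok
  pos 7: y in {0,4}, choose 0; 0->0 ok
  pos 8: y in {0,4}, choose 0; 0->0 ok
  pos 9: y in {0,4}, choose 0; 0->0 ok
  pos 10: z in {2,3,5}, choose 2; 0->2 ok
  pos 11: z in {2,3,5}, choose 3; 2->3 ok
  pos 12: z in {2,3,5}, choose 5; 3->5 ok
  pos 13: x in {1}, choose 1; 5->1 ok
  pos 14: z in {2,3,5}, choose 2; 1->2 ok
  pos 15: y in {0,4}, choose 0; 2->0 ok
  pos 16: y in {0,4}, choose 4; 0->4 ok
  pos 17: z in {2,3,5}, choose 2; 4->2 ok
  pos 18: y in {0,4}, choose 4; 2->4 ok
  pos 19: y in {0,4}, choose 4; 4->4 ok
  pos 20: z in {2,3,5}, choose 2; 4->2 ok
  pos 21: x in {1}, choose 1; 2->1 ok
  pos 22: z in {2,3,5}, choose 3; 1->3 ok
  pos 23: y in {0,4}, choose 4; 3->4 ok
  pos 24: z in {2,3,5}, choose 2; 4->2 ok
  pos 25: z in {2,3,5}, choose 3; 2->3 ok
  pos 26: y in {0,4}, choose 0; 3->0 ok

0,2,3,5,5,3,0,0,0,0,2,3,5,1,2,0,4,2,4,4,2,1,3,4,2,3,0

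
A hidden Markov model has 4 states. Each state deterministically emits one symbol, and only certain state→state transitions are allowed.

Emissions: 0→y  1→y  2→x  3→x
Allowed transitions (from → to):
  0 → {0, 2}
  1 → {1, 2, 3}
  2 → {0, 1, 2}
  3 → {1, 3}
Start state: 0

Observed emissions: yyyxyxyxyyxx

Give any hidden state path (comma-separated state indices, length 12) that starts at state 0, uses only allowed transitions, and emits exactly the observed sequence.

  [0] y  {0,1}  => 0  start
  [1] y  {0,1}  => 0  0->0 ok
  [2] y  {0,1}  => 0  0->0 ok
  [3] x  {2,3}  => 2  0->2 ok
  [4] y  {0,1}  => 0  2->0 ok
  [5] x  {2,3}  => 2  0->2 ok
  [6] y  {0,1}  => 0  2->0 ok
  [7] x  {2,3}  => 2  0->2 ok
  [8] y  {0,1}  => 1  2->1 ok
  [9] y  {0,1}  => 1  1->1 ok
  [10] x  {2,3}  => 2  1->2 ok
  [11] x  {2,3}  => 2  2->2 ok

0,0,0,2,0,2,0,2,1,1,2,2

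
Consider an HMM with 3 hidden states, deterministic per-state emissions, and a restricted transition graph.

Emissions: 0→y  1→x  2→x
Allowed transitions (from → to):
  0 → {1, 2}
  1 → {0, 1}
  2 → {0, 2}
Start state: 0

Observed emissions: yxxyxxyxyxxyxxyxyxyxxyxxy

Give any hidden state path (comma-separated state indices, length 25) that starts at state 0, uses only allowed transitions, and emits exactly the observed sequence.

0,2,2,0,1,1,0,1,0,2,2,0,2,2,0,1,0,1,0,2,2,0,1,1,0

  t0 'y' -> {0}, take 0 (start)
  t1 'x' -> {1,2}, take 2 (0->2 ok)
  t2 'x' -> {1,2}, take 2 (2->2 ok)
  t3 'y' -> {0}, take 0 (2->0 ok)
  t4 'x' -> {1,2}, take 1 (0->1 ok)
  t5 'x' -> {1,2}, take 1 (1->1 ok)
  t6 'y' -> {0}, take 0 (1->0 ok)
  t7 'x' -> {1,2}, take 1 (0->1 ok)
  t8 'y' -> {0}, take 0 (1->0 ok)
  t9 'x' -> {1,2}, take 2 (0->2 ok)
  t10 'x' -> {1,2}, take 2 (2->2 ok)
  t11 'y' -> {0}, take 0 (2->0 ok)
  t12 'x' -> {1,2}, take 2 (0->2 ok)
  t13 'x' -> {1,2}, take 2 (2->2 ok)
  t14 'y' -> {0}, take 0 (2->0 ok)
  t15 'x' -> {1,2}, take 1 (0->1 ok)
  t16 'y' -> {0}, take 0 (1->0 ok)
  t17 'x' -> {1,2}, take 1 (0->1 ok)
  t18 'y' -> {0}, take 0 (1->0 ok)
  t19 'x' -> {1,2}, take 2 (0->2 ok)
  t20 'x' -> {1,2}, take 2 (2->2 ok)
  t21 'y' -> {0}, take 0 (2->0 ok)
  t22 'x' -> {1,2}, take 1 (0->1 ok)
  t23 'x' -> {1,2}, take 1 (1->1 ok)
  t24 'y' -> {0}, take 0 (1->0 ok)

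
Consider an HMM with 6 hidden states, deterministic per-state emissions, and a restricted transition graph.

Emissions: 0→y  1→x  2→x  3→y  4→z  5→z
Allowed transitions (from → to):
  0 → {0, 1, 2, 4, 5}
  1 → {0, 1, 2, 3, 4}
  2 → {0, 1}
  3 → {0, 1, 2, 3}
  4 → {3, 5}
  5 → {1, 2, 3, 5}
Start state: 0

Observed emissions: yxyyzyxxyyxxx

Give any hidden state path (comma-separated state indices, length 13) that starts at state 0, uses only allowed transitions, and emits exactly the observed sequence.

0,2,0,0,4,3,2,1,0,0,1,1,2

  [0] y  {0,3}  => 0  start
  [1] x  {1,2}  => 2  0->2 ok
  [2] y  {0,3}  => 0  2->0 ok
  [3] y  {0,3}  => 0  0->0 ok
  [4] z  {4,5}  => 4  0->4 ok
  [5] y  {0,3}  => 3  4->3 ok
  [6] x  {1,2}  => 2  3->2 ok
  [7] x  {1,2}  => 1  2->1 ok
  [8] y  {0,3}  => 0  1->0 ok
  [9] y  {0,3}  => 0  0->0 ok
  [10] x  {1,2}  => 1  0->1 ok
  [11] x  {1,2}  => 1  1->1 ok
  [12] x  {1,2}  => 2  1->2 ok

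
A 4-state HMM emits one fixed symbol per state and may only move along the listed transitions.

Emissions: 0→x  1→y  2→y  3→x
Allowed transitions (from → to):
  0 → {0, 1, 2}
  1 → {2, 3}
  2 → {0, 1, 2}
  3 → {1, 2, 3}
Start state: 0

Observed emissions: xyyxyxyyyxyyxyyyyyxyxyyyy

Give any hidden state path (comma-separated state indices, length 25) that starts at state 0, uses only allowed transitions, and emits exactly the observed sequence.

  t0 'x' -> {0,3}, take 0 (start)
  t1 'y' -> {1,2}, take 2 (0->2 ok)
  t2 'y' -> {1,2}, take 2 (2->2 ok)
  t3 'x' -> {0,3}, take 0 (2->0 ok)
  t4 'y' -> {1,2}, take 2 (0->2 ok)
  t5 'x' -> {0,3}, take 0 (2->0 ok)
  t6 'y' -> {1,2}, take 2 (0->2 ok)
  t7 'y' -> {1,2}, take 1 (2->1 ok)
  t8 'y' -> {1,2}, take 2 (1->2 ok)
  t9 'x' -> {0,3}, take 0 (2->0 ok)
  t10 'y' -> {1,2}, take 2 (0->2 ok)
  t11 'y' -> {1,2}, take 1 (2->1 ok)
  t12 'x' -> {0,3}, take 3 (1->3 ok)
  t13 'y' -> {1,2}, take 1 (3->1 ok)
  t14 'y' -> {1,2}, take 2 (1->2 ok)
  t15 'y' -> {1,2}, take 1 (2->1 ok)
  t16 'y' -> {1,2}, take 2 (1->2 ok)
  t17 'y' -> {1,2}, take 1 (2->1 ok)
  t18 'x' -> {0,3}, take 3 (1->3 ok)
  t19 'y' -> {1,2}, take 1 (3->1 ok)
  t20 'x' -> {0,3}, take 3 (1->3 ok)
  t21 'y' -> {1,2}, take 1 (3->1 ok)
  t22 'y' -> {1,2}, take 2 (1->2 ok)
  t23 'y' -> {1,2}, take 1 (2->1 ok)
  t24 'y' -> {1,2}, take 2 (1->2 ok)

0,2,2,0,2,0,2,1,2,0,2,1,3,1,2,1,2,1,3,1,3,1,2,1,2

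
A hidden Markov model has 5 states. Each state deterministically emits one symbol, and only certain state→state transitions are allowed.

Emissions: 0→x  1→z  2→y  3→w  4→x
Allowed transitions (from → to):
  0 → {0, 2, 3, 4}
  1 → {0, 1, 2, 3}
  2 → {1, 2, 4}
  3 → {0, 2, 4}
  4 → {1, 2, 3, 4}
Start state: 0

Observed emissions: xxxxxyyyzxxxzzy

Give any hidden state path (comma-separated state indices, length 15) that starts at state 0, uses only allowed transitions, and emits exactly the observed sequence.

  [0] x  {0,4}  => 0  start
  [1] x  {0,4}  => 0  0->0 ok
  [2] x  {0,4}  => 0  0->0 ok
  [3] x  {0,4}  => 0  0->0 ok
  [4] x  {0,4}  => 0  0->0 ok
  [5] y  {2}  => 2  0->2 ok
  [6] y  {2}  => 2  2->2 ok
  [7] y  {2}  => 2  2->2 ok
  [8] z  {1}  => 1  2->1 ok
  [9] x  {0,4}  => 0  1->0 ok
  [10] x  {0,4}  => 0  0->0 ok
  [11] x  {0,4}  => 4  0->4 ok
  [12] z  {1}  => 1  4->1 ok
  [13] z  {1}  => 1  1->1 ok
  [14] y  {2}  => 2  1->2 ok

0,0,0,0,0,2,2,2,1,0,0,4,1,1,2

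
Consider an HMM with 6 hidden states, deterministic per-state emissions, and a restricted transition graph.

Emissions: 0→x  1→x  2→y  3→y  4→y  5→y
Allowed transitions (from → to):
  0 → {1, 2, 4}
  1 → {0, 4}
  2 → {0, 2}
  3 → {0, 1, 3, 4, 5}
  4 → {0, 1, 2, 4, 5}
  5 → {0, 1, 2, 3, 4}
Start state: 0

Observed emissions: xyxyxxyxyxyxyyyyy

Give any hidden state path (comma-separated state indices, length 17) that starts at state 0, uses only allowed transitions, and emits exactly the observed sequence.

  0: obs=x cand={0,1} pick 0 [start]
  1: obs=y cand={2,3,4,5} pick 2 [0->2 ok]
  2: obs=x cand={0,1} pick 0 [2->0 ok]
  3: obs=y cand={2,3,4,5} pick 2 [0->2 ok]
  4: obs=x cand={0,1} pick 0 [2->0 ok]
  5: obs=x cand={0,1} pick 1 [0->1 ok]
  6: obs=y cand={2,3,4,5} pick 4 [1->4 ok]
  7: obs=x cand={0,1} pick 1 [4->1 ok]
  8: obs=y cand={2,3,4,5} pick 4 [1->4 ok]
  9: obs=x cand={0,1} pick 0 [4->0 ok]
  10: obs=y cand={2,3,4,5} pick 2 [0->2 ok]
  11: obs=x cand={0,1} pick 0 [2->0 ok]
  12: obs=y cand={2,3,4,5} pick 4 [0->4 ok]
  13: obs=y cand={2,3,4,5} pick 5 [4->5 ok]
  14: obs=y cand={2,3,4,5} pick 4 [5->4 ok]
  15: obs=y cand={2,3,4,5} pick 5 [4->5 ok]
  16: obs=y cand={2,3,4,5} pick 3 [5->3 ok]

0,2,0,2,0,1,4,1,4,0,2,0,4,5,4,5,3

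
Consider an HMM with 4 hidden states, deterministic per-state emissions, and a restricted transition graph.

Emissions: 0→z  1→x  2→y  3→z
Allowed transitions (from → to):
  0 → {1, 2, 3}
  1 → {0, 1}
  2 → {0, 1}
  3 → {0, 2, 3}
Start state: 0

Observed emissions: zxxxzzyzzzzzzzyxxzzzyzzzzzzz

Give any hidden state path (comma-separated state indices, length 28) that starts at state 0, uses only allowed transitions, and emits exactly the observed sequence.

0,1,1,1,0,3,2,0,3,3,3,3,3,3,2,1,1,0,3,3,2,0,3,3,3,3,0,3

  pos 0: z in {0,3}, choose 0; start
  pos 1: x in {1}, choose 1; 0->1 ok
  pos 2: x in {1}, choose 1; 1->1 ok
  pos 3: x in {1}, choose 1; 1->1 ok
  pos 4: z in {0,3}, choose 0; 1->0 ok
  pos 5: z in {0,3}, choose 3; 0->3 ok
  pos 6: y in {2}, choose 2; 3->2 ok
  pos 7: z in {0,3}, choose 0; 2->0 ok
  pos 8: z in {0,3}, choose 3; 0->3 ok
  pos 9: z in {0,3}, choose 3; 3->3 ok
  pos 10: z in {0,3}, choose 3; 3->3 ok
  pos 11: z in {0,3}, choose 3; 3->3 ok
  pos 12: z in {0,3}, choose 3; 3->3 ok
  pos 13: z in {0,3}, choose 3; 3->3 ok
  pos 14: y in {2}, choose 2; 3->2 ok
  pos 15: x in {1}, choose 1; 2->1 ok
  pos 16: x in {1}, choose 1; 1->1 ok
  pos 17: z in {0,3}, choose 0; 1->0 ok
  pos 18: z in {0,3}, choose 3; 0->3 ok
  pos 19: z in {0,3}, choose 3; 3->3 ok
  pos 20: y in {2}, choose 2; 3->2 ok
  pos 21: z in {0,3}, choose 0; 2->0 ok
  pos 22: z in {0,3}, choose 3; 0->3 ok
  pos 23: z in {0,3}, choose 3; 3->3 ok
  pos 24: z in {0,3}, choose 3; 3->3 ok
  pos 25: z in {0,3}, choose 3; 3->3 ok
  pos 26: z in {0,3}, choose 0; 3->0 ok
  pos 27: z in {0,3}, choose 3; 0->3 ok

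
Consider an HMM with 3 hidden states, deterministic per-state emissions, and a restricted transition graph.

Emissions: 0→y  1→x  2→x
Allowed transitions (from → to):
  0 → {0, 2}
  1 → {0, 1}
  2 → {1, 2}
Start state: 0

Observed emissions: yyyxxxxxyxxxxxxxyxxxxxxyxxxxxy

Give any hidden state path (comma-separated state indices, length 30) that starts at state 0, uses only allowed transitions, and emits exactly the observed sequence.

  0: obs=y cand={0} pick 0 [start]
  1: obs=y cand={0} pick 0 [0->0 ok]
  2: obs=y cand={0} pick 0 [0->0 ok]
  3: obs=x cand={1,2} pick 2 [0->2 ok]
  4: obs=x cand={1,2} pick 2 [2->2 ok]
  5: obs=x cand={1,2} pick 2 [2->2 ok]
  6: obs=x cand={1,2} pick 2 [2->2 ok]
  7: obs=x cand={1,2} pick 1 [2->1 ok]
  8: obs=y cand={0} pick 0 [1->0 ok]
  9: obs=x cand={1,2} pick 2 [0->2 ok]
  10: obs=x cand={1,2} pick 2 [2->2 ok]
  11: obs=x cand={1,2} pick 2 [2->2 ok]
  12: obs=x cand={1,2} pick 2 [2->2 ok]
  13: obs=x cand={1,2} pick 1 [2->1 ok]
  14: obs=x cand={1,2} pick 1 [1->1 ok]
  15: obs=x cand={1,2} pick 1 [1->1 ok]
  16: obs=y cand={0} pick 0 [1->0 ok]
  17: obs=x cand={1,2} pick 2 [0->2 ok]
  18: obs=x cand={1,2} pick 2 [2->2 ok]
  19: obs=x cand={1,2} pick 2 [2->2 ok]
  20: obs=x cand={1,2} pick 1 [2->1 ok]
  21: obs=x cand={1,2} pick 1 [1->1 ok]
  22: obs=x cand={1,2} pick 1 [1->1 ok]
  23: obs=y cand={0} pick 0 [1->0 ok]
  24: obs=x cand={1,2} pick 2 [0->2 ok]
  25: obs=x cand={1,2} pick 2 [2->2 ok]
  26: obs=x cand={1,2} pick 2 [2->2 ok]
  27: obs=x cand={1,2} pick 2 [2->2 ok]
  28: obs=x cand={1,2} pick 1 [2->1 ok]
  29: obs=y cand={0} pick 0 [1->0 ok]

0,0,0,2,2,2,2,1,0,2,2,2,2,1,1,1,0,2,2,2,1,1,1,0,2,2,2,2,1,0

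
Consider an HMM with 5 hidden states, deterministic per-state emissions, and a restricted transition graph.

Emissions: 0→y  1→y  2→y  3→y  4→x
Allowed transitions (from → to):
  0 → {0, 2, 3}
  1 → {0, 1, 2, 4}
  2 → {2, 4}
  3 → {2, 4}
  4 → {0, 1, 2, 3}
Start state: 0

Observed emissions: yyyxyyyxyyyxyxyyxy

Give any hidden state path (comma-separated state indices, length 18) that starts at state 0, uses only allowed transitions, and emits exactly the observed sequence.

0,0,2,4,1,2,2,4,3,2,2,4,1,4,0,3,4,0

  t0 'y' -> {0,1,2,3}, take 0 (start)
  t1 'y' -> {0,1,2,3}, take 0 (0->0 ok)
  t2 'y' -> {0,1,2,3}, take 2 (0->2 ok)
  t3 'x' -> {4}, take 4 (2->4 ok)
  t4 'y' -> {0,1,2,3}, take 1 (4->1 ok)
  t5 'y' -> {0,1,2,3}, take 2 (1->2 ok)
  t6 'y' -> {0,1,2,3}, take 2 (2->2 ok)
  t7 'x' -> {4}, take 4 (2->4 ok)
  t8 'y' -> {0,1,2,3}, take 3 (4->3 ok)
  t9 'y' -> {0,1,2,3}, take 2 (3->2 ok)
  t10 'y' -> {0,1,2,3}, take 2 (2->2 ok)
  t11 'x' -> {4}, take 4 (2->4 ok)
  t12 'y' -> {0,1,2,3}, take 1 (4->1 ok)
  t13 'x' -> {4}, take 4 (1->4 ok)
  t14 'y' -> {0,1,2,3}, take 0 (4->0 ok)
  t15 'y' -> {0,1,2,3}, take 3 (0->3 ok)
  t16 'x' -> {4}, take 4 (3->4 ok)
  t17 'y' -> {0,1,2,3}, take 0 (4->0 ok)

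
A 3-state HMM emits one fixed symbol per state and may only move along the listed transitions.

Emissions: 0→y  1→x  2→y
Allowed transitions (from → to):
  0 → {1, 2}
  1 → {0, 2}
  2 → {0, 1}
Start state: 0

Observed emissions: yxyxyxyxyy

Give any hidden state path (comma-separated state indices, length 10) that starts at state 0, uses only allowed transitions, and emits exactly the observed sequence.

0,1,0,1,2,1,0,1,2,0

  pos 0: y in {0,2}, choose 0; start
  pos 1: x in {1}, choose 1; 0->1 ok
  pos 2: y in {0,2}, choose 0; 1->0 ok
  pos 3: x in {1}, choose 1; 0->1 ok
  pos 4: y in {0,2}, choose 2; 1->2 ok
  pos 5: x in {1}, choose 1; 2->1 ok
  pos 6: y in {0,2}, choose 0; 1->0 ok
  pos 7: x in {1}, choose 1; 0->1 ok
  pos 8: y in {0,2}, choose 2; 1->2 ok
  pos 9: y in {0,2}, choose 0; 2->0 ok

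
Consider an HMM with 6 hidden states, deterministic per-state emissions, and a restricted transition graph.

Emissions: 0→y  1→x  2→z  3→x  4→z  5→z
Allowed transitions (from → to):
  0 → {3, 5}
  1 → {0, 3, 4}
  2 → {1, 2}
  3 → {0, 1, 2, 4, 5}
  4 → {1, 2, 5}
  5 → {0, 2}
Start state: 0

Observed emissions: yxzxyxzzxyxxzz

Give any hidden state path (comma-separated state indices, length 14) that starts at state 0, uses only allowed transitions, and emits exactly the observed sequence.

  [0] y  {0}  => 0  start
  [1] x  {1,3}  => 3  0->3 ok
  [2] z  {2,4,5}  => 2  3->2 ok
  [3] x  {1,3}  => 1  2->1 ok
  [4] y  {0}  => 0  1->0 ok
  [5] x  {1,3}  => 3  0->3 ok
  [6] z  {2,4,5}  => 4  3->4 ok
  [7] z  {2,4,5}  => 2  4->2 ok
  [8] x  {1,3}  => 1  2->1 ok
  [9] y  {0}  => 0  1->0 ok
  [10] x  {1,3}  => 3  0->3 ok
  [11] x  {1,3}  => 1  3->1 ok
  [12] z  {2,4,5}  => 4  1->4 ok
  [13] z  {2,4,5}  => 2  4->2 ok

0,3,2,1,0,3,4,2,1,0,3,1,4,2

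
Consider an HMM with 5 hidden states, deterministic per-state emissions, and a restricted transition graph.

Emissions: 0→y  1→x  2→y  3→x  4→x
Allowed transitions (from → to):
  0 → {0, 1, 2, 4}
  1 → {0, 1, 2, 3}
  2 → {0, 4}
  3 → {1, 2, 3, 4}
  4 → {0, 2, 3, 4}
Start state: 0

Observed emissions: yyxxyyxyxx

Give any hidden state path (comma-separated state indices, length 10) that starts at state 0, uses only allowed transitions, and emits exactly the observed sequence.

0,0,1,1,0,0,4,0,1,3

  pos 0: y in {0,2}, choose 0; start
  pos 1: y in {0,2}, choose 0; 0->0 ok
  pos 2: x in {1,3,4}, choose 1; 0->1 ok
  pos 3: x in {1,3,4}, choose 1; 1->1 ok
  pos 4: y in {0,2}, choose 0; 1->0 ok
  pos 5: y in {0,2}, choose 0; 0->0 ok
  pos 6: x in {1,3,4}, choose 4; 0->4 ok
  pos 7: y in {0,2}, choose 0; 4->0 ok
  pos 8: x in {1,3,4}, choose 1; 0->1 ok
  pos 9: x in {1,3,4}, choose 3; 1->3 ok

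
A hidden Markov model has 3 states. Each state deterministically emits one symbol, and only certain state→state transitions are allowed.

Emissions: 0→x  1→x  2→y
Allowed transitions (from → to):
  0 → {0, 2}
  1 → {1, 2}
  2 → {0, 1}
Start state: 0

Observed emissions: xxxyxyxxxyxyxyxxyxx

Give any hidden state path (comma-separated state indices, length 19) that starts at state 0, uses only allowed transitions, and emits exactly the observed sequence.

0,0,0,2,1,2,0,0,0,2,1,2,0,2,0,0,2,1,1

  [0] x  {0,1}  => 0  start
  [1] x  {0,1}  => 0  0->0 ok
  [2] x  {0,1}  => 0  0->0 ok
  [3] y  {2}  => 2  0->2 ok
  [4] x  {0,1}  => 1  2->1 ok
  [5] y  {2}  => 2  1->2 ok
  [6] x  {0,1}  => 0  2->0 ok
  [7] x  {0,1}  => 0  0->0 ok
  [8] x  {0,1}  => 0  0->0 ok
  [9] y  {2}  => 2  0->2 ok
  [10] x  {0,1}  => 1  2->1 ok
  [11] y  {2}  => 2  1->2 ok
  [12] x  {0,1}  => 0  2->0 ok
  [13] y  {2}  => 2  0->2 ok
  [14] x  {0,1}  => 0  2->0 ok
  [15] x  {0,1}  => 0  0->0 ok
  [16] y  {2}  => 2  0->2 ok
  [17] x  {0,1}  => 1  2->1 ok
  [18] x  {0,1}  => 1  1->1 ok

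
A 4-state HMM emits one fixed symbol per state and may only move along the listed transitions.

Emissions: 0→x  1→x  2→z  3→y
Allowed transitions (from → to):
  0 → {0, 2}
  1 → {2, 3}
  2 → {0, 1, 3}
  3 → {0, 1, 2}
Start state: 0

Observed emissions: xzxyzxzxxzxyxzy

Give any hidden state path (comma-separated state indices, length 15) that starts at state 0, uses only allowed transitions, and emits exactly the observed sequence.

0,2,1,3,2,0,2,0,0,2,1,3,1,2,3

  [0] x  {0,1}  => 0  start
  [1] z  {2}  => 2  0->2 ok
  [2] x  {0,1}  => 1  2->1 ok
  [3] y  {3}  => 3  1->3 ok
  [4] z  {2}  => 2  3->2 ok
  [5] x  {0,1}  => 0  2->0 ok
  [6] z  {2}  => 2  0->2 ok
  [7] x  {0,1}  => 0  2->0 ok
  [8] x  {0,1}  => 0  0->0 ok
  [9] z  {2}  => 2  0->2 ok
  [10] x  {0,1}  => 1  2->1 ok
  [11] y  {3}  => 3  1->3 ok
  [12] x  {0,1}  => 1  3->1 ok
  [13] z  {2}  => 2  1->2 ok
  [14] y  {3}  => 3  2->3 ok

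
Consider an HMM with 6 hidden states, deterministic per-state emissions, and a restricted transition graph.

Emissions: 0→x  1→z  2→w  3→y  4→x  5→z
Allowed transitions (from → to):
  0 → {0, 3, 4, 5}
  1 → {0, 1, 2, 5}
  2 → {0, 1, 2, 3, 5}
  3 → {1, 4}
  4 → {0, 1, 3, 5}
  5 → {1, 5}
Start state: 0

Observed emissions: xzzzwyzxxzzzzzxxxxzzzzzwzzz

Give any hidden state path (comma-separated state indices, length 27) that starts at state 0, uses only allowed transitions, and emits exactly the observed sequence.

  pos 0: x in {0,4}, choose 0; start
  pos 1: z in {1,5}, choose 5; 0->5 ok
  pos 2: z in {1,5}, choose 5; 5->5 ok
  pos 3: z in {1,5}, choose 1; 5->1 ok
  pos 4: w in {2}, choose 2; 1->2 ok
  pos 5: y in {3}, choose 3; 2->3 ok
  pos 6: z in {1,5}, choose 1; 3->1 ok
  pos 7: x in {0,4}, choose 0; 1->0 ok
  pos 8: x in {0,4}, choose 0; 0->0 ok
  pos 9: z in {1,5}, choose 5; 0->5 ok
  pos 10: z in {1,5}, choose 5; 5->5 ok
  pos 11: z in {1,5}, choose 5; 5->5 ok
  pos 12: z in {1,5}, choose 1; 5->1 ok
  pos 13: z in {1,5}, choose 1; 1->1 ok
  pos 14: x in {0,4}, choose 0; 1->0 ok
  pos 15: x in {0,4}, choose 4; 0->4 ok
  pos 16: x in {0,4}, choose 0; 4->0 ok
  pos 17: x in {0,4}, choose 4; 0->4 ok
  pos 18: z in {1,5}, choose 1; 4->1 ok
  pos 19: z in {1,5}, choose 5; 1->5 ok
  pos 20: z in {1,5}, choose 5; 5->5 ok
  pos 21: z in {1,5}, choose 5; 5->5 ok
  pos 22: z in {1,5}, choose 1; 5->1 ok
  pos 23: w in {2}, choose 2; 1->2 ok
  pos 24: z in {1,5}, choose 5; 2->5 ok
  pos 25: z in {1,5}, choose 5; 5->5 ok
  pos 26: z in {1,5}, choose 5; 5->5 ok

0,5,5,1,2,3,1,0,0,5,5,5,1,1,0,4,0,4,1,5,5,5,1,2,5,5,5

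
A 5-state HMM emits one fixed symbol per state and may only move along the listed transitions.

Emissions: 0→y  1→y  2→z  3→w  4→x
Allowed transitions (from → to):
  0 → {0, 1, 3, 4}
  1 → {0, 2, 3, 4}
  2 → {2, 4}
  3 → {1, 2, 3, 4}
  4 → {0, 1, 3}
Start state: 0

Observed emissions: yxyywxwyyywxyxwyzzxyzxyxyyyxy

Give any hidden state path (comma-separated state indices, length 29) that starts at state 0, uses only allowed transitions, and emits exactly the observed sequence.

  pos 0: y in {0,1}, choose 0; start
  pos 1: x in {4}, choose 4; 0->4 ok
  pos 2: y in {0,1}, choose 0; 4->0 ok
  pos 3: y in {0,1}, choose 1; 0->1 ok
  pos 4: w in {3}, choose 3; 1->3 ok
  pos 5: x in {4}, choose 4; 3->4 ok
  pos 6: w in {3}, choose 3; 4->3 ok
  pos 7: y in {0,1}, choose 1; 3->1 ok
  pos 8: y in {0,1}, choose 0; 1->0 ok
  pos 9: y in {0,1}, choose 1; 0->1 ok
  pos 10: w in {3}, choose 3; 1->3 ok
  pos 11: x in {4}, choose 4; 3->4 ok
  pos 12: y in {0,1}, choose 0; 4->0 ok
  pos 13: x in {4}, choose 4; 0->4 ok
  pos 14: w in {3}, choose 3; 4->3 ok
  pos 15: y in {0,1}, choose 1; 3->1 ok
  pos 16: z in {2}, choose 2; 1->2 ok
  pos 17: z in {2}, choose 2; 2->2 ok
  pos 18: x in {4}, choose 4; 2->4 ok
  pos 19: y in {0,1}, choose 1; 4->1 ok
  pos 20: z in {2}, choose 2; 1->2 ok
  pos 21: x in {4}, choose 4; 2->4 ok
  pos 22: y in {0,1}, choose 0; 4->0 ok
  pos 23: x in {4}, choose 4; 0->4 ok
  pos 24: y in {0,1}, choose 1; 4->1 ok
  pos 25: y in {0,1}, choose 0; 1->0 ok
  pos 26: y in {0,1}, choose 0; 0->0 ok
  pos 27: x in {4}, choose 4; 0->4 ok
  pos 28: y in {0,1}, choose 0; 4->0 ok

0,4,0,1,3,4,3,1,0,1,3,4,0,4,3,1,2,2,4,1,2,4,0,4,1,0,0,4,0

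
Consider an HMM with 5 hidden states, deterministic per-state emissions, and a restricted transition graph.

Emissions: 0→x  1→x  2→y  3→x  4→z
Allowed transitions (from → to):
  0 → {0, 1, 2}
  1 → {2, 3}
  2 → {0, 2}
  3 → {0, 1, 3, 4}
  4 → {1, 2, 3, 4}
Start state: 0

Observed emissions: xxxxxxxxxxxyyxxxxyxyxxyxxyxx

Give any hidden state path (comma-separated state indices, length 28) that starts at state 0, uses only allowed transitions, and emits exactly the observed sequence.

  [0] x  {0,1,3}  => 0  start
  [1] x  {0,1,3}  => 0  0->0 ok
  [2] x  {0,1,3}  => 0  0->0 ok
  [3] x  {0,1,3}  => 0  0->0 ok
  [4] x  {0,1,3}  => 1  0->1 ok
  [5] x  {0,1,3}  => 3  1->3 ok
  [6] x  {0,1,3}  => 0  3->0 ok
  [7] x  {0,1,3}  => 1  0->1 ok
  [8] x  {0,1,3}  => 3  1->3 ok
  [9] x  {0,1,3}  => 3  3->3 ok
  [10] x  {0,1,3}  => 1  3->1 ok
  [11] y  {2}  => 2  1->2 ok
  [12] y  {2}  => 2  2->2 ok
  [13] x  {0,1,3}  => 0  2->0 ok
  [14] x  {0,1,3}  => 1  0->1 ok
  [15] x  {0,1,3}  => 3  1->3 ok
  [16] x  {0,1,3}  => 1  3->1 ok
  [17] y  {2}  => 2  1->2 ok
  [18] x  {0,1,3}  => 0  2->0 ok
  [19] y  {2}  => 2  0->2 ok
  [20] x  {0,1,3}  => 0  2->0 ok
  [21] x  {0,1,3}  => 1  0->1 ok
  [22] y  {2}  => 2  1->2 ok
  [23] x  {0,1,3}  => 0  2->0 ok
  [24] x  {0,1,3}  => 1  0->1 ok
  [25] y  {2}  => 2  1->2 ok
  [26] x  {0,1,3}  => 0  2->0 ok
  [27] x  {0,1,3}  => 1  0->1 ok

0,0,0,0,1,3,0,1,3,3,1,2,2,0,1,3,1,2,0,2,0,1,2,0,1,2,0,1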